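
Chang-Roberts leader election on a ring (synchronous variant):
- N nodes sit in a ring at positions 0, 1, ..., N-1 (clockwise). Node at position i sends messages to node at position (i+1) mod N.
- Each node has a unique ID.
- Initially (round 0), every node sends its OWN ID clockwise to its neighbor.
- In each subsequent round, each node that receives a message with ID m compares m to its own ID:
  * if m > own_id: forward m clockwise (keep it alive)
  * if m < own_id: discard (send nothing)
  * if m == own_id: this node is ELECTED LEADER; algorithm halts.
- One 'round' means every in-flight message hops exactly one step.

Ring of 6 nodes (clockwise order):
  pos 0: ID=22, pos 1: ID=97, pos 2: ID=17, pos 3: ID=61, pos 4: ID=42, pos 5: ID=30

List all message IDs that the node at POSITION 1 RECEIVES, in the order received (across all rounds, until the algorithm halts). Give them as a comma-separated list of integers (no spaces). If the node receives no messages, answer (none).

Round 1: pos1(id97) recv 22: drop; pos2(id17) recv 97: fwd; pos3(id61) recv 17: drop; pos4(id42) recv 61: fwd; pos5(id30) recv 42: fwd; pos0(id22) recv 30: fwd
Round 2: pos3(id61) recv 97: fwd; pos5(id30) recv 61: fwd; pos0(id22) recv 42: fwd; pos1(id97) recv 30: drop
Round 3: pos4(id42) recv 97: fwd; pos0(id22) recv 61: fwd; pos1(id97) recv 42: drop
Round 4: pos5(id30) recv 97: fwd; pos1(id97) recv 61: drop
Round 5: pos0(id22) recv 97: fwd
Round 6: pos1(id97) recv 97: ELECTED

Answer: 22,30,42,61,97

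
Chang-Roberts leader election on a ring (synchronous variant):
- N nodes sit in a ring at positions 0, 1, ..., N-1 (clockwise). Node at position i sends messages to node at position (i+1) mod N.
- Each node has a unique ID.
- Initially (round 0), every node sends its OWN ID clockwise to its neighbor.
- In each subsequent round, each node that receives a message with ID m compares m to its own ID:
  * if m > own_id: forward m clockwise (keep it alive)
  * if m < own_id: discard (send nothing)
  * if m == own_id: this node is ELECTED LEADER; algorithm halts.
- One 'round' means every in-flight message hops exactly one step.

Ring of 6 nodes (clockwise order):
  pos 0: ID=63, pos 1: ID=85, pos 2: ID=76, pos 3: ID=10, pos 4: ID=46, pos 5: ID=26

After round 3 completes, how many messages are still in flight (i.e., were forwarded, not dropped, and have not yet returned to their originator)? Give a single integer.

Round 1: pos1(id85) recv 63: drop; pos2(id76) recv 85: fwd; pos3(id10) recv 76: fwd; pos4(id46) recv 10: drop; pos5(id26) recv 46: fwd; pos0(id63) recv 26: drop
Round 2: pos3(id10) recv 85: fwd; pos4(id46) recv 76: fwd; pos0(id63) recv 46: drop
Round 3: pos4(id46) recv 85: fwd; pos5(id26) recv 76: fwd
After round 3: 2 messages still in flight

Answer: 2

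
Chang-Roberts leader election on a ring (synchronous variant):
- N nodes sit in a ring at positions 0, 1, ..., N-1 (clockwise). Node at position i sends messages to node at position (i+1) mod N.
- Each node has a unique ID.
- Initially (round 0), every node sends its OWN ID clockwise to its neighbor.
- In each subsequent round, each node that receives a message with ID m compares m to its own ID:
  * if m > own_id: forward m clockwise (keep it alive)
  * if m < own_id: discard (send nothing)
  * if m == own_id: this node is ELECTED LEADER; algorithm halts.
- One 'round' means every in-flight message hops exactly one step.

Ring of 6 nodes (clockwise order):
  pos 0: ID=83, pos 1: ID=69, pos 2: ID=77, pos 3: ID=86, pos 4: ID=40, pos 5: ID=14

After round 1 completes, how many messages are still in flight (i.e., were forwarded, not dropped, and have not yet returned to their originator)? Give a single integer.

Answer: 3

Derivation:
Round 1: pos1(id69) recv 83: fwd; pos2(id77) recv 69: drop; pos3(id86) recv 77: drop; pos4(id40) recv 86: fwd; pos5(id14) recv 40: fwd; pos0(id83) recv 14: drop
After round 1: 3 messages still in flight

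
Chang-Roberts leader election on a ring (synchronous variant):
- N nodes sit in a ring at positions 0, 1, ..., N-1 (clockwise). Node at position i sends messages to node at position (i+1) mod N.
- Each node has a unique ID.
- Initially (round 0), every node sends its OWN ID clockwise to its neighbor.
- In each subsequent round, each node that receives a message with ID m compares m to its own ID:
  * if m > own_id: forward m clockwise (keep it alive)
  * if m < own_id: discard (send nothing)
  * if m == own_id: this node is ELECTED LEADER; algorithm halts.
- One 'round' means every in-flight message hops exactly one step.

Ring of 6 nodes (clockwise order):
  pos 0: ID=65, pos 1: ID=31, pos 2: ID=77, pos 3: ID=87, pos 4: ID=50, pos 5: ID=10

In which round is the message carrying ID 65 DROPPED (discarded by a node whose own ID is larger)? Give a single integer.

Round 1: pos1(id31) recv 65: fwd; pos2(id77) recv 31: drop; pos3(id87) recv 77: drop; pos4(id50) recv 87: fwd; pos5(id10) recv 50: fwd; pos0(id65) recv 10: drop
Round 2: pos2(id77) recv 65: drop; pos5(id10) recv 87: fwd; pos0(id65) recv 50: drop
Round 3: pos0(id65) recv 87: fwd
Round 4: pos1(id31) recv 87: fwd
Round 5: pos2(id77) recv 87: fwd
Round 6: pos3(id87) recv 87: ELECTED
Message ID 65 originates at pos 0; dropped at pos 2 in round 2

Answer: 2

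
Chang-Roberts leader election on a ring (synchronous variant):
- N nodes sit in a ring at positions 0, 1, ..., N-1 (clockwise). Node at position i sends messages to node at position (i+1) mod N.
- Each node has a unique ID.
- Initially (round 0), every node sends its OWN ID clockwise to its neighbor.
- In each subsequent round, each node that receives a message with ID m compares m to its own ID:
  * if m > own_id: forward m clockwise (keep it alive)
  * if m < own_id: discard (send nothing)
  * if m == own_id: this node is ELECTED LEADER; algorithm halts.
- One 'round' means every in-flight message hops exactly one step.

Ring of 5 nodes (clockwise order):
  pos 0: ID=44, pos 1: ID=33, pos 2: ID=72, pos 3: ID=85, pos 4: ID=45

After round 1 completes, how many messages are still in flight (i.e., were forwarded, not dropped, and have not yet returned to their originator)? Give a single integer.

Answer: 3

Derivation:
Round 1: pos1(id33) recv 44: fwd; pos2(id72) recv 33: drop; pos3(id85) recv 72: drop; pos4(id45) recv 85: fwd; pos0(id44) recv 45: fwd
After round 1: 3 messages still in flight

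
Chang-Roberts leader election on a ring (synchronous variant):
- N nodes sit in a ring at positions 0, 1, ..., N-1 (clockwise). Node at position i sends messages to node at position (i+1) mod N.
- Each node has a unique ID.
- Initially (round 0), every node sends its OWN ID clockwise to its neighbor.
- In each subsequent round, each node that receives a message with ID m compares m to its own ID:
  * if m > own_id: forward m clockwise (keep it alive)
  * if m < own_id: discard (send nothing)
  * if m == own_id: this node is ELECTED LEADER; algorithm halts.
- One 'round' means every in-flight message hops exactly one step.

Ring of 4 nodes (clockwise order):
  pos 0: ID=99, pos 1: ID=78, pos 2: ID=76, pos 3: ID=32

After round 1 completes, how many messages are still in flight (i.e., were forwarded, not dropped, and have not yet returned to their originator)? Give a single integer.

Answer: 3

Derivation:
Round 1: pos1(id78) recv 99: fwd; pos2(id76) recv 78: fwd; pos3(id32) recv 76: fwd; pos0(id99) recv 32: drop
After round 1: 3 messages still in flight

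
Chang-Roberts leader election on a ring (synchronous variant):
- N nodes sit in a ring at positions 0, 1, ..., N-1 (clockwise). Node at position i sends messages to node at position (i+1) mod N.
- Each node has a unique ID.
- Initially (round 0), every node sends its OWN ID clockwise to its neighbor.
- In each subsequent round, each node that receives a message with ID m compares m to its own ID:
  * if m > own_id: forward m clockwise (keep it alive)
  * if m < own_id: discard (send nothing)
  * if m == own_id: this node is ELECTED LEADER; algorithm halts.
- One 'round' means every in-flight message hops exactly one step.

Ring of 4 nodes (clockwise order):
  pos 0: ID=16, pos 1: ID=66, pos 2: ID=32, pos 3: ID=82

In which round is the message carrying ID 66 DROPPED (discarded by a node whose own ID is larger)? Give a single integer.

Answer: 2

Derivation:
Round 1: pos1(id66) recv 16: drop; pos2(id32) recv 66: fwd; pos3(id82) recv 32: drop; pos0(id16) recv 82: fwd
Round 2: pos3(id82) recv 66: drop; pos1(id66) recv 82: fwd
Round 3: pos2(id32) recv 82: fwd
Round 4: pos3(id82) recv 82: ELECTED
Message ID 66 originates at pos 1; dropped at pos 3 in round 2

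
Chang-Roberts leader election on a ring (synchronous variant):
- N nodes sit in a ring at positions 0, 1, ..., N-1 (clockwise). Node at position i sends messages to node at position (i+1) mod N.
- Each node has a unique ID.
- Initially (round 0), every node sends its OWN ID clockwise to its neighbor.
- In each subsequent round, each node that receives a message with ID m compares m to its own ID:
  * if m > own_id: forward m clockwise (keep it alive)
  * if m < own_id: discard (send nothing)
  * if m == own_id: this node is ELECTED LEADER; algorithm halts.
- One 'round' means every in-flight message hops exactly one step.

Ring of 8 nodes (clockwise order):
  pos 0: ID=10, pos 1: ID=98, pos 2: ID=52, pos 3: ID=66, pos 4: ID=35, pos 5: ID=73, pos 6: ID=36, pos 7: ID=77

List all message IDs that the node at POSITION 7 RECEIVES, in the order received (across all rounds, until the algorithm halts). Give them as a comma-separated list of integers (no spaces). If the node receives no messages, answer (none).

Answer: 36,73,98

Derivation:
Round 1: pos1(id98) recv 10: drop; pos2(id52) recv 98: fwd; pos3(id66) recv 52: drop; pos4(id35) recv 66: fwd; pos5(id73) recv 35: drop; pos6(id36) recv 73: fwd; pos7(id77) recv 36: drop; pos0(id10) recv 77: fwd
Round 2: pos3(id66) recv 98: fwd; pos5(id73) recv 66: drop; pos7(id77) recv 73: drop; pos1(id98) recv 77: drop
Round 3: pos4(id35) recv 98: fwd
Round 4: pos5(id73) recv 98: fwd
Round 5: pos6(id36) recv 98: fwd
Round 6: pos7(id77) recv 98: fwd
Round 7: pos0(id10) recv 98: fwd
Round 8: pos1(id98) recv 98: ELECTED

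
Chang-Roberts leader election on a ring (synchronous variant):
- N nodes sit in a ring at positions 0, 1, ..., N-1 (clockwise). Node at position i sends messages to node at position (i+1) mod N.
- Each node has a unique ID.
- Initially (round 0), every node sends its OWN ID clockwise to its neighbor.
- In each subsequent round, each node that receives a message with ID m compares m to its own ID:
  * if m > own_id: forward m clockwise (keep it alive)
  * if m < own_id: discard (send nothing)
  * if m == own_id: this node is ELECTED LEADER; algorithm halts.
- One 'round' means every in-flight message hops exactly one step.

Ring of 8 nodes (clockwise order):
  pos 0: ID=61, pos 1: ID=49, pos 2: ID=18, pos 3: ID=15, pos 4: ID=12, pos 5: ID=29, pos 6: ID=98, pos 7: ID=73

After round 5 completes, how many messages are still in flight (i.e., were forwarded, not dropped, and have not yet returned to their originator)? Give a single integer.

Answer: 3

Derivation:
Round 1: pos1(id49) recv 61: fwd; pos2(id18) recv 49: fwd; pos3(id15) recv 18: fwd; pos4(id12) recv 15: fwd; pos5(id29) recv 12: drop; pos6(id98) recv 29: drop; pos7(id73) recv 98: fwd; pos0(id61) recv 73: fwd
Round 2: pos2(id18) recv 61: fwd; pos3(id15) recv 49: fwd; pos4(id12) recv 18: fwd; pos5(id29) recv 15: drop; pos0(id61) recv 98: fwd; pos1(id49) recv 73: fwd
Round 3: pos3(id15) recv 61: fwd; pos4(id12) recv 49: fwd; pos5(id29) recv 18: drop; pos1(id49) recv 98: fwd; pos2(id18) recv 73: fwd
Round 4: pos4(id12) recv 61: fwd; pos5(id29) recv 49: fwd; pos2(id18) recv 98: fwd; pos3(id15) recv 73: fwd
Round 5: pos5(id29) recv 61: fwd; pos6(id98) recv 49: drop; pos3(id15) recv 98: fwd; pos4(id12) recv 73: fwd
After round 5: 3 messages still in flight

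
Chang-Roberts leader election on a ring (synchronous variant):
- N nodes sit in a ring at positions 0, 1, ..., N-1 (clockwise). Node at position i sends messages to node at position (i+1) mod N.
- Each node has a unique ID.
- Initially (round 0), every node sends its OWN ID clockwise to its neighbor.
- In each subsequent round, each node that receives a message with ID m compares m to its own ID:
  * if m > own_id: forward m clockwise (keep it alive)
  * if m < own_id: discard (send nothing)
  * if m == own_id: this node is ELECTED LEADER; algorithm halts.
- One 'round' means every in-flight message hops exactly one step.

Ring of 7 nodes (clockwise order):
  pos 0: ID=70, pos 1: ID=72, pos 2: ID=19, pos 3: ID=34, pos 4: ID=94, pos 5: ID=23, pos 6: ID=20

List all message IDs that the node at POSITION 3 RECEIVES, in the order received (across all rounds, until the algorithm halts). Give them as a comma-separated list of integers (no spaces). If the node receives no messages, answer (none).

Answer: 19,72,94

Derivation:
Round 1: pos1(id72) recv 70: drop; pos2(id19) recv 72: fwd; pos3(id34) recv 19: drop; pos4(id94) recv 34: drop; pos5(id23) recv 94: fwd; pos6(id20) recv 23: fwd; pos0(id70) recv 20: drop
Round 2: pos3(id34) recv 72: fwd; pos6(id20) recv 94: fwd; pos0(id70) recv 23: drop
Round 3: pos4(id94) recv 72: drop; pos0(id70) recv 94: fwd
Round 4: pos1(id72) recv 94: fwd
Round 5: pos2(id19) recv 94: fwd
Round 6: pos3(id34) recv 94: fwd
Round 7: pos4(id94) recv 94: ELECTED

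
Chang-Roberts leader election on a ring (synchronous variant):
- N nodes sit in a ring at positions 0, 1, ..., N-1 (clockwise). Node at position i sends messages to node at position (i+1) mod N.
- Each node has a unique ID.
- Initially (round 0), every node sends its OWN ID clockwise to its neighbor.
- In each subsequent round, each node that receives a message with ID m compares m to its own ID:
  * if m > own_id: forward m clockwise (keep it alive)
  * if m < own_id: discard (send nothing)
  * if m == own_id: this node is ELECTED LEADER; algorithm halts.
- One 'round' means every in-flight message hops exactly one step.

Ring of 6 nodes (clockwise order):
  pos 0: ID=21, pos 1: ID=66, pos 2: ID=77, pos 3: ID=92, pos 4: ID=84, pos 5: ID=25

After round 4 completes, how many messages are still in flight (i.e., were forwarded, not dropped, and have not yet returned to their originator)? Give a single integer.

Answer: 2

Derivation:
Round 1: pos1(id66) recv 21: drop; pos2(id77) recv 66: drop; pos3(id92) recv 77: drop; pos4(id84) recv 92: fwd; pos5(id25) recv 84: fwd; pos0(id21) recv 25: fwd
Round 2: pos5(id25) recv 92: fwd; pos0(id21) recv 84: fwd; pos1(id66) recv 25: drop
Round 3: pos0(id21) recv 92: fwd; pos1(id66) recv 84: fwd
Round 4: pos1(id66) recv 92: fwd; pos2(id77) recv 84: fwd
After round 4: 2 messages still in flight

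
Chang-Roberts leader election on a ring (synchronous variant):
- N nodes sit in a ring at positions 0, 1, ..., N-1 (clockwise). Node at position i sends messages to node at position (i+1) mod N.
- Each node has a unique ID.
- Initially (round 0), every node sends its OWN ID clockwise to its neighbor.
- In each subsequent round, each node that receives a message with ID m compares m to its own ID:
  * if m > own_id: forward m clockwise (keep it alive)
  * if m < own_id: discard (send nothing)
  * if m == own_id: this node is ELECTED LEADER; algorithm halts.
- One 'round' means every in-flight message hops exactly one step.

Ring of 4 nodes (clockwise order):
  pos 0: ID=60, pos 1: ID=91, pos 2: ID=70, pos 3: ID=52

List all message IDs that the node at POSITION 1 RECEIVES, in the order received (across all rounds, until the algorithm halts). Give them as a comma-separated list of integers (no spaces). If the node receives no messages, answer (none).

Answer: 60,70,91

Derivation:
Round 1: pos1(id91) recv 60: drop; pos2(id70) recv 91: fwd; pos3(id52) recv 70: fwd; pos0(id60) recv 52: drop
Round 2: pos3(id52) recv 91: fwd; pos0(id60) recv 70: fwd
Round 3: pos0(id60) recv 91: fwd; pos1(id91) recv 70: drop
Round 4: pos1(id91) recv 91: ELECTED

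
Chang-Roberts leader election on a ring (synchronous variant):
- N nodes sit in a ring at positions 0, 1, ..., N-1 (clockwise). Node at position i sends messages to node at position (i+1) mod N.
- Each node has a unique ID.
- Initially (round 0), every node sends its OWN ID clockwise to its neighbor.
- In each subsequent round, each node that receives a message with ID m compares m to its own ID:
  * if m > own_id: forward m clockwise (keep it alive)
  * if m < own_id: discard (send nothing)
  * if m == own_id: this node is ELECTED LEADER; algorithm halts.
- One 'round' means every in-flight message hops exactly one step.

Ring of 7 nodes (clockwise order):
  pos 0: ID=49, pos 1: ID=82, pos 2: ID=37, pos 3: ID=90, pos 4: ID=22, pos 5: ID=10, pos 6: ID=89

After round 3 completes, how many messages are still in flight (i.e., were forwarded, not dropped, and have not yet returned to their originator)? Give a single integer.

Answer: 2

Derivation:
Round 1: pos1(id82) recv 49: drop; pos2(id37) recv 82: fwd; pos3(id90) recv 37: drop; pos4(id22) recv 90: fwd; pos5(id10) recv 22: fwd; pos6(id89) recv 10: drop; pos0(id49) recv 89: fwd
Round 2: pos3(id90) recv 82: drop; pos5(id10) recv 90: fwd; pos6(id89) recv 22: drop; pos1(id82) recv 89: fwd
Round 3: pos6(id89) recv 90: fwd; pos2(id37) recv 89: fwd
After round 3: 2 messages still in flight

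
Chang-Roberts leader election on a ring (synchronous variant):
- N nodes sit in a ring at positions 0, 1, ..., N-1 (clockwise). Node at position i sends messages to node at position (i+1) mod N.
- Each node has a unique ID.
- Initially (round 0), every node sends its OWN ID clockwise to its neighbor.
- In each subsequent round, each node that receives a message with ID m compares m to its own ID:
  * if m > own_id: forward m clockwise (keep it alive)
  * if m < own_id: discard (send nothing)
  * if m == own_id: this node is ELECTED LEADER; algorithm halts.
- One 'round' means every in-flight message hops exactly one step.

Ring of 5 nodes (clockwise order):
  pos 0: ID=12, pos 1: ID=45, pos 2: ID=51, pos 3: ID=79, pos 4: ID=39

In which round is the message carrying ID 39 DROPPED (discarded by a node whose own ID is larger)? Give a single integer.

Round 1: pos1(id45) recv 12: drop; pos2(id51) recv 45: drop; pos3(id79) recv 51: drop; pos4(id39) recv 79: fwd; pos0(id12) recv 39: fwd
Round 2: pos0(id12) recv 79: fwd; pos1(id45) recv 39: drop
Round 3: pos1(id45) recv 79: fwd
Round 4: pos2(id51) recv 79: fwd
Round 5: pos3(id79) recv 79: ELECTED
Message ID 39 originates at pos 4; dropped at pos 1 in round 2

Answer: 2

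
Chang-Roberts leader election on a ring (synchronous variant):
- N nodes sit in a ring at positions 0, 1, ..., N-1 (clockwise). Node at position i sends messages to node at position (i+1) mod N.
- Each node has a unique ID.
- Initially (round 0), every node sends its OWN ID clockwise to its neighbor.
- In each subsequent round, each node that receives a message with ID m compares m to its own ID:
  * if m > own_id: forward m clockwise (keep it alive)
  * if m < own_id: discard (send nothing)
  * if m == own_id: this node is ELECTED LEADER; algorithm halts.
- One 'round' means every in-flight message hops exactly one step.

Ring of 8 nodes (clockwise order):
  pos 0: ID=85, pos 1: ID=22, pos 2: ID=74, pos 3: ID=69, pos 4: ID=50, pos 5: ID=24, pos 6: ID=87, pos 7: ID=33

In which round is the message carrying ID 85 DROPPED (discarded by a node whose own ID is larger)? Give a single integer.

Answer: 6

Derivation:
Round 1: pos1(id22) recv 85: fwd; pos2(id74) recv 22: drop; pos3(id69) recv 74: fwd; pos4(id50) recv 69: fwd; pos5(id24) recv 50: fwd; pos6(id87) recv 24: drop; pos7(id33) recv 87: fwd; pos0(id85) recv 33: drop
Round 2: pos2(id74) recv 85: fwd; pos4(id50) recv 74: fwd; pos5(id24) recv 69: fwd; pos6(id87) recv 50: drop; pos0(id85) recv 87: fwd
Round 3: pos3(id69) recv 85: fwd; pos5(id24) recv 74: fwd; pos6(id87) recv 69: drop; pos1(id22) recv 87: fwd
Round 4: pos4(id50) recv 85: fwd; pos6(id87) recv 74: drop; pos2(id74) recv 87: fwd
Round 5: pos5(id24) recv 85: fwd; pos3(id69) recv 87: fwd
Round 6: pos6(id87) recv 85: drop; pos4(id50) recv 87: fwd
Round 7: pos5(id24) recv 87: fwd
Round 8: pos6(id87) recv 87: ELECTED
Message ID 85 originates at pos 0; dropped at pos 6 in round 6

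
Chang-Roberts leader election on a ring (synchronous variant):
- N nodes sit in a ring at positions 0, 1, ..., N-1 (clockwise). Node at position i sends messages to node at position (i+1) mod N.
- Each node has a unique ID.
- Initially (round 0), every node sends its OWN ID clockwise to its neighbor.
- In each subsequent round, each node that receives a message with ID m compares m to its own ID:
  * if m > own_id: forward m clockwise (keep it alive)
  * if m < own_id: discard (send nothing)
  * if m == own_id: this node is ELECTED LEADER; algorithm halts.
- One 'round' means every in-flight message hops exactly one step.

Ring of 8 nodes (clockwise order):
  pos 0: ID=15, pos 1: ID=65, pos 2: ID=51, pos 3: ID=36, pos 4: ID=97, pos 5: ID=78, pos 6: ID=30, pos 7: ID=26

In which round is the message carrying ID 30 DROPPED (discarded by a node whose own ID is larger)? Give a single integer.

Round 1: pos1(id65) recv 15: drop; pos2(id51) recv 65: fwd; pos3(id36) recv 51: fwd; pos4(id97) recv 36: drop; pos5(id78) recv 97: fwd; pos6(id30) recv 78: fwd; pos7(id26) recv 30: fwd; pos0(id15) recv 26: fwd
Round 2: pos3(id36) recv 65: fwd; pos4(id97) recv 51: drop; pos6(id30) recv 97: fwd; pos7(id26) recv 78: fwd; pos0(id15) recv 30: fwd; pos1(id65) recv 26: drop
Round 3: pos4(id97) recv 65: drop; pos7(id26) recv 97: fwd; pos0(id15) recv 78: fwd; pos1(id65) recv 30: drop
Round 4: pos0(id15) recv 97: fwd; pos1(id65) recv 78: fwd
Round 5: pos1(id65) recv 97: fwd; pos2(id51) recv 78: fwd
Round 6: pos2(id51) recv 97: fwd; pos3(id36) recv 78: fwd
Round 7: pos3(id36) recv 97: fwd; pos4(id97) recv 78: drop
Round 8: pos4(id97) recv 97: ELECTED
Message ID 30 originates at pos 6; dropped at pos 1 in round 3

Answer: 3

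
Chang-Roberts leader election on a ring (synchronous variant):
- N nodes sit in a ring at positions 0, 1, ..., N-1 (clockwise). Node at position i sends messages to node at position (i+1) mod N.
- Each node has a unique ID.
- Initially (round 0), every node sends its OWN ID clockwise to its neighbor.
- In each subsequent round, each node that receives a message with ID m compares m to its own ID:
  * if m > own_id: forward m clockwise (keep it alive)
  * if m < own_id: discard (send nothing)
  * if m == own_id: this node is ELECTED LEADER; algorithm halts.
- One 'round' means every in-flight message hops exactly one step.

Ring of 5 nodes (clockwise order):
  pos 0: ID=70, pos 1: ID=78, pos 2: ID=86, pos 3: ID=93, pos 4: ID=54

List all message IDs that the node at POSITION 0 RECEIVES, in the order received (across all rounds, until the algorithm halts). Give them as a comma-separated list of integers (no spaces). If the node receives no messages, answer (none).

Round 1: pos1(id78) recv 70: drop; pos2(id86) recv 78: drop; pos3(id93) recv 86: drop; pos4(id54) recv 93: fwd; pos0(id70) recv 54: drop
Round 2: pos0(id70) recv 93: fwd
Round 3: pos1(id78) recv 93: fwd
Round 4: pos2(id86) recv 93: fwd
Round 5: pos3(id93) recv 93: ELECTED

Answer: 54,93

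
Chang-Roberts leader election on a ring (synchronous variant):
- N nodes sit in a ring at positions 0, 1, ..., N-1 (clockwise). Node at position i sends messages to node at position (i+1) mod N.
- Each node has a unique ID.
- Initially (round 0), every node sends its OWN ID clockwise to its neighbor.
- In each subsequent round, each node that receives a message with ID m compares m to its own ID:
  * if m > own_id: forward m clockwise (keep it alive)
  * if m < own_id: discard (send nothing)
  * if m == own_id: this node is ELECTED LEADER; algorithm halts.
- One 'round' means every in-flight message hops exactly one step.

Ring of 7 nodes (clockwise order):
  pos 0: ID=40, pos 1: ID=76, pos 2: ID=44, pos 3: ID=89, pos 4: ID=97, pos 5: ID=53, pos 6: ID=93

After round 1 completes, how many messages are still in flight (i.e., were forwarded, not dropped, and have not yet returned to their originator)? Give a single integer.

Round 1: pos1(id76) recv 40: drop; pos2(id44) recv 76: fwd; pos3(id89) recv 44: drop; pos4(id97) recv 89: drop; pos5(id53) recv 97: fwd; pos6(id93) recv 53: drop; pos0(id40) recv 93: fwd
After round 1: 3 messages still in flight

Answer: 3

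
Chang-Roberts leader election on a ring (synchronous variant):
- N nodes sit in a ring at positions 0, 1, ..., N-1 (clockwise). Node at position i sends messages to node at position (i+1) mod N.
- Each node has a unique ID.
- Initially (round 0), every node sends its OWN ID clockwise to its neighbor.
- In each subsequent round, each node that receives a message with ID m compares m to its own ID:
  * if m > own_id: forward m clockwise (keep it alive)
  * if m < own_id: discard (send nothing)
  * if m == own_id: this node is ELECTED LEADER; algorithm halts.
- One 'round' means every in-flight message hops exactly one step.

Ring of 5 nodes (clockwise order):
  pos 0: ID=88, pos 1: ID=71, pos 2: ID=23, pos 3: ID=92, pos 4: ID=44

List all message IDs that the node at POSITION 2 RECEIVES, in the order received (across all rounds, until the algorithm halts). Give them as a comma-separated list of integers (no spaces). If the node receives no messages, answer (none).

Answer: 71,88,92

Derivation:
Round 1: pos1(id71) recv 88: fwd; pos2(id23) recv 71: fwd; pos3(id92) recv 23: drop; pos4(id44) recv 92: fwd; pos0(id88) recv 44: drop
Round 2: pos2(id23) recv 88: fwd; pos3(id92) recv 71: drop; pos0(id88) recv 92: fwd
Round 3: pos3(id92) recv 88: drop; pos1(id71) recv 92: fwd
Round 4: pos2(id23) recv 92: fwd
Round 5: pos3(id92) recv 92: ELECTED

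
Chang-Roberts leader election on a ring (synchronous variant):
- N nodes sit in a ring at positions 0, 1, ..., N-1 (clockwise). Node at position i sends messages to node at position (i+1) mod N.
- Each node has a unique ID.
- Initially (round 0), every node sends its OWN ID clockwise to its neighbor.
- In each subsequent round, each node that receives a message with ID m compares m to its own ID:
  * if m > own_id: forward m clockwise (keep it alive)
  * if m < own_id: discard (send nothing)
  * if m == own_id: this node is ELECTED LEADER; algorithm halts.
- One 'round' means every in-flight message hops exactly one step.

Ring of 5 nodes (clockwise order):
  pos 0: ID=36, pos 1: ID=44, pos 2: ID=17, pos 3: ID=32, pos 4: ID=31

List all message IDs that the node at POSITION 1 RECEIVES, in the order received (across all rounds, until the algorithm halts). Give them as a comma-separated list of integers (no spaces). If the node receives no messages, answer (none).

Answer: 36,44

Derivation:
Round 1: pos1(id44) recv 36: drop; pos2(id17) recv 44: fwd; pos3(id32) recv 17: drop; pos4(id31) recv 32: fwd; pos0(id36) recv 31: drop
Round 2: pos3(id32) recv 44: fwd; pos0(id36) recv 32: drop
Round 3: pos4(id31) recv 44: fwd
Round 4: pos0(id36) recv 44: fwd
Round 5: pos1(id44) recv 44: ELECTED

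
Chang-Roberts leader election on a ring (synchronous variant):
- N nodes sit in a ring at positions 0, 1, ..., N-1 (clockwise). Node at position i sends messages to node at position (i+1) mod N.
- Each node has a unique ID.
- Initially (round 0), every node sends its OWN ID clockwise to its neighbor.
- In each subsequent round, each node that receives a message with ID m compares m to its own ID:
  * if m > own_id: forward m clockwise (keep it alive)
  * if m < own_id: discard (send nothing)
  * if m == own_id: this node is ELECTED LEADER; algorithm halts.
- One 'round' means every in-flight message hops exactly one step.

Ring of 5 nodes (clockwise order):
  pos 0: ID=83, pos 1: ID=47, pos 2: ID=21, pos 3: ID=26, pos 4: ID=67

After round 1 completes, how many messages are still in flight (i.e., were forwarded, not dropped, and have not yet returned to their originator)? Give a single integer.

Round 1: pos1(id47) recv 83: fwd; pos2(id21) recv 47: fwd; pos3(id26) recv 21: drop; pos4(id67) recv 26: drop; pos0(id83) recv 67: drop
After round 1: 2 messages still in flight

Answer: 2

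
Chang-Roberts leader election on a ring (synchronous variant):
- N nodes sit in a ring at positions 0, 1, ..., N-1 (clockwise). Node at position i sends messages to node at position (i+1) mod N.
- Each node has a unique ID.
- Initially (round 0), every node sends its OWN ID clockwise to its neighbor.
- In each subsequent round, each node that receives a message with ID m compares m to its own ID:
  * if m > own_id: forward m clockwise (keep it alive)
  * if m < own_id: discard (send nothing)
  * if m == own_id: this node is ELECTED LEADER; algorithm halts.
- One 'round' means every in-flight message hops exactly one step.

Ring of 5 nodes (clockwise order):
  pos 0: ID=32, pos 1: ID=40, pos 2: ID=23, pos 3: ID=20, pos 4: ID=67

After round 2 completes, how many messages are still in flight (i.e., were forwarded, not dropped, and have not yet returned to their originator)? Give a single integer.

Round 1: pos1(id40) recv 32: drop; pos2(id23) recv 40: fwd; pos3(id20) recv 23: fwd; pos4(id67) recv 20: drop; pos0(id32) recv 67: fwd
Round 2: pos3(id20) recv 40: fwd; pos4(id67) recv 23: drop; pos1(id40) recv 67: fwd
After round 2: 2 messages still in flight

Answer: 2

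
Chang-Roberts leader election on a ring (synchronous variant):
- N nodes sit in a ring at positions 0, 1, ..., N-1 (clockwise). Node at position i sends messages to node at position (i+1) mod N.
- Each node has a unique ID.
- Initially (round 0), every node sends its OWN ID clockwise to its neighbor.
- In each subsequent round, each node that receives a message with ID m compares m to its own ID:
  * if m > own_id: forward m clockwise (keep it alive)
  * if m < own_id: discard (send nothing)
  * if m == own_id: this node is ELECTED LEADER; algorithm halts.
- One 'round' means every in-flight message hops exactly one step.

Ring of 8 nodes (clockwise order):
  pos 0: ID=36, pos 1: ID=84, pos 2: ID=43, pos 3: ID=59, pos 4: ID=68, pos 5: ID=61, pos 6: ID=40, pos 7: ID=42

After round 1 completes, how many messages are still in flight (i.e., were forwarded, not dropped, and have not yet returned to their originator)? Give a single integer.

Round 1: pos1(id84) recv 36: drop; pos2(id43) recv 84: fwd; pos3(id59) recv 43: drop; pos4(id68) recv 59: drop; pos5(id61) recv 68: fwd; pos6(id40) recv 61: fwd; pos7(id42) recv 40: drop; pos0(id36) recv 42: fwd
After round 1: 4 messages still in flight

Answer: 4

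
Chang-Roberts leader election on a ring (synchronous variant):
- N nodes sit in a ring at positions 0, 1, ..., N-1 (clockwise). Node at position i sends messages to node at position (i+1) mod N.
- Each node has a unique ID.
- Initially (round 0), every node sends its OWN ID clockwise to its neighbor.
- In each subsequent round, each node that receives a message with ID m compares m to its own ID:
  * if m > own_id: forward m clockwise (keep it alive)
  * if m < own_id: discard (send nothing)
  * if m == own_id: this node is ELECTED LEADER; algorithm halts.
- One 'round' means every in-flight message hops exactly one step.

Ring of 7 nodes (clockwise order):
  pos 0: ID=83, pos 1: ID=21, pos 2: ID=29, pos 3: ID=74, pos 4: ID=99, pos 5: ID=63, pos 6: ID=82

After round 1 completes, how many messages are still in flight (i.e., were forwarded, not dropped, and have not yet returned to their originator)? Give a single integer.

Answer: 2

Derivation:
Round 1: pos1(id21) recv 83: fwd; pos2(id29) recv 21: drop; pos3(id74) recv 29: drop; pos4(id99) recv 74: drop; pos5(id63) recv 99: fwd; pos6(id82) recv 63: drop; pos0(id83) recv 82: drop
After round 1: 2 messages still in flight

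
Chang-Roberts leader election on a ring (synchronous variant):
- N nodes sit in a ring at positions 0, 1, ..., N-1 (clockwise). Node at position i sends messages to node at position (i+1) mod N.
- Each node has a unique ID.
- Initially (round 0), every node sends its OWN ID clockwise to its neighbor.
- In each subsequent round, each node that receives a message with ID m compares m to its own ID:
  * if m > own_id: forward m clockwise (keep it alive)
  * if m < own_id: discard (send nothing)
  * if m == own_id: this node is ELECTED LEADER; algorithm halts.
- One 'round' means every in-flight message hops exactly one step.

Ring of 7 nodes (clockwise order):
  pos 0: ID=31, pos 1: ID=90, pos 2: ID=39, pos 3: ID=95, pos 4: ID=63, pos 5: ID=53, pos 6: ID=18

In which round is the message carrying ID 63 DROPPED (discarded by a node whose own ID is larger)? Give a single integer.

Answer: 4

Derivation:
Round 1: pos1(id90) recv 31: drop; pos2(id39) recv 90: fwd; pos3(id95) recv 39: drop; pos4(id63) recv 95: fwd; pos5(id53) recv 63: fwd; pos6(id18) recv 53: fwd; pos0(id31) recv 18: drop
Round 2: pos3(id95) recv 90: drop; pos5(id53) recv 95: fwd; pos6(id18) recv 63: fwd; pos0(id31) recv 53: fwd
Round 3: pos6(id18) recv 95: fwd; pos0(id31) recv 63: fwd; pos1(id90) recv 53: drop
Round 4: pos0(id31) recv 95: fwd; pos1(id90) recv 63: drop
Round 5: pos1(id90) recv 95: fwd
Round 6: pos2(id39) recv 95: fwd
Round 7: pos3(id95) recv 95: ELECTED
Message ID 63 originates at pos 4; dropped at pos 1 in round 4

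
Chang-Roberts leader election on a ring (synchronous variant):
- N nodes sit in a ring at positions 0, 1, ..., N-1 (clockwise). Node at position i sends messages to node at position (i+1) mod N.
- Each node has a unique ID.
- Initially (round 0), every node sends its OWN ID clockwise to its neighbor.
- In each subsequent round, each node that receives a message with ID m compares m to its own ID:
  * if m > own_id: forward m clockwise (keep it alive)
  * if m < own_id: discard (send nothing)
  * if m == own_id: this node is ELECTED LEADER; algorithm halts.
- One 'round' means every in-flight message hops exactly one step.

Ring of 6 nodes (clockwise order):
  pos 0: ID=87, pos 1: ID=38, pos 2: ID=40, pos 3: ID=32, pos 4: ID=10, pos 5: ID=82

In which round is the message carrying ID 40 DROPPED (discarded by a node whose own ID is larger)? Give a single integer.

Answer: 3

Derivation:
Round 1: pos1(id38) recv 87: fwd; pos2(id40) recv 38: drop; pos3(id32) recv 40: fwd; pos4(id10) recv 32: fwd; pos5(id82) recv 10: drop; pos0(id87) recv 82: drop
Round 2: pos2(id40) recv 87: fwd; pos4(id10) recv 40: fwd; pos5(id82) recv 32: drop
Round 3: pos3(id32) recv 87: fwd; pos5(id82) recv 40: drop
Round 4: pos4(id10) recv 87: fwd
Round 5: pos5(id82) recv 87: fwd
Round 6: pos0(id87) recv 87: ELECTED
Message ID 40 originates at pos 2; dropped at pos 5 in round 3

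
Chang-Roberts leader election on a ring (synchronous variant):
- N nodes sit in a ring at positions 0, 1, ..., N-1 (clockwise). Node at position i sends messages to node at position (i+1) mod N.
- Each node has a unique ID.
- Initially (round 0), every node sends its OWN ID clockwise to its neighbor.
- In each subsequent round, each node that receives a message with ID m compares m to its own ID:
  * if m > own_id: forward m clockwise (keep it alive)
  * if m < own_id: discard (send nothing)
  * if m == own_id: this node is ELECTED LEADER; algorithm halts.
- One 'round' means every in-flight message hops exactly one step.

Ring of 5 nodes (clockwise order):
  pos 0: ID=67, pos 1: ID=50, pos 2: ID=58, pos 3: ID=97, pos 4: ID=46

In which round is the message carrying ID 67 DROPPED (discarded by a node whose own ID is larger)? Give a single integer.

Answer: 3

Derivation:
Round 1: pos1(id50) recv 67: fwd; pos2(id58) recv 50: drop; pos3(id97) recv 58: drop; pos4(id46) recv 97: fwd; pos0(id67) recv 46: drop
Round 2: pos2(id58) recv 67: fwd; pos0(id67) recv 97: fwd
Round 3: pos3(id97) recv 67: drop; pos1(id50) recv 97: fwd
Round 4: pos2(id58) recv 97: fwd
Round 5: pos3(id97) recv 97: ELECTED
Message ID 67 originates at pos 0; dropped at pos 3 in round 3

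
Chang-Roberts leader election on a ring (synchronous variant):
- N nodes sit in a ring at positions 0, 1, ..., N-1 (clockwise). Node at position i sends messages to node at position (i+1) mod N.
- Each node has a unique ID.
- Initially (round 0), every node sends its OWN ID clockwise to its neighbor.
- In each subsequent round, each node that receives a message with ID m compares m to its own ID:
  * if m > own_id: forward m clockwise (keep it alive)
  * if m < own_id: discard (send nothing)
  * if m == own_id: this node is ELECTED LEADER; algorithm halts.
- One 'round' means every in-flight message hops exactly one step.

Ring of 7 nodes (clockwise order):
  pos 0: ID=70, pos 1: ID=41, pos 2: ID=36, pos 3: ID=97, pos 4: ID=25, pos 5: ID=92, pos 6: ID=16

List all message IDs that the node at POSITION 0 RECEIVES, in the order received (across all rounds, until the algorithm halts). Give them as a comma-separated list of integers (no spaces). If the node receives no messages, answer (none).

Round 1: pos1(id41) recv 70: fwd; pos2(id36) recv 41: fwd; pos3(id97) recv 36: drop; pos4(id25) recv 97: fwd; pos5(id92) recv 25: drop; pos6(id16) recv 92: fwd; pos0(id70) recv 16: drop
Round 2: pos2(id36) recv 70: fwd; pos3(id97) recv 41: drop; pos5(id92) recv 97: fwd; pos0(id70) recv 92: fwd
Round 3: pos3(id97) recv 70: drop; pos6(id16) recv 97: fwd; pos1(id41) recv 92: fwd
Round 4: pos0(id70) recv 97: fwd; pos2(id36) recv 92: fwd
Round 5: pos1(id41) recv 97: fwd; pos3(id97) recv 92: drop
Round 6: pos2(id36) recv 97: fwd
Round 7: pos3(id97) recv 97: ELECTED

Answer: 16,92,97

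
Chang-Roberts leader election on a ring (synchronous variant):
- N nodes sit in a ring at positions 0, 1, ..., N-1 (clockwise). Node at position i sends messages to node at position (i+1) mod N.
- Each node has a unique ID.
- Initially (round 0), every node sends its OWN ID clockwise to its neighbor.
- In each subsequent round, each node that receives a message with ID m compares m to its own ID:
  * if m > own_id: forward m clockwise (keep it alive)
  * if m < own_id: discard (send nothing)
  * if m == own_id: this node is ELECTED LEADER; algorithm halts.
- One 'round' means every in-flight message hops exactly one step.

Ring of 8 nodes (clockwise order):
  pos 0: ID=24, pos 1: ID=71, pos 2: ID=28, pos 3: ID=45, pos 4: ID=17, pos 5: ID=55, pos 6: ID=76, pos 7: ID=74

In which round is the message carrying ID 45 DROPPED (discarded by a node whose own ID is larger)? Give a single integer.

Answer: 2

Derivation:
Round 1: pos1(id71) recv 24: drop; pos2(id28) recv 71: fwd; pos3(id45) recv 28: drop; pos4(id17) recv 45: fwd; pos5(id55) recv 17: drop; pos6(id76) recv 55: drop; pos7(id74) recv 76: fwd; pos0(id24) recv 74: fwd
Round 2: pos3(id45) recv 71: fwd; pos5(id55) recv 45: drop; pos0(id24) recv 76: fwd; pos1(id71) recv 74: fwd
Round 3: pos4(id17) recv 71: fwd; pos1(id71) recv 76: fwd; pos2(id28) recv 74: fwd
Round 4: pos5(id55) recv 71: fwd; pos2(id28) recv 76: fwd; pos3(id45) recv 74: fwd
Round 5: pos6(id76) recv 71: drop; pos3(id45) recv 76: fwd; pos4(id17) recv 74: fwd
Round 6: pos4(id17) recv 76: fwd; pos5(id55) recv 74: fwd
Round 7: pos5(id55) recv 76: fwd; pos6(id76) recv 74: drop
Round 8: pos6(id76) recv 76: ELECTED
Message ID 45 originates at pos 3; dropped at pos 5 in round 2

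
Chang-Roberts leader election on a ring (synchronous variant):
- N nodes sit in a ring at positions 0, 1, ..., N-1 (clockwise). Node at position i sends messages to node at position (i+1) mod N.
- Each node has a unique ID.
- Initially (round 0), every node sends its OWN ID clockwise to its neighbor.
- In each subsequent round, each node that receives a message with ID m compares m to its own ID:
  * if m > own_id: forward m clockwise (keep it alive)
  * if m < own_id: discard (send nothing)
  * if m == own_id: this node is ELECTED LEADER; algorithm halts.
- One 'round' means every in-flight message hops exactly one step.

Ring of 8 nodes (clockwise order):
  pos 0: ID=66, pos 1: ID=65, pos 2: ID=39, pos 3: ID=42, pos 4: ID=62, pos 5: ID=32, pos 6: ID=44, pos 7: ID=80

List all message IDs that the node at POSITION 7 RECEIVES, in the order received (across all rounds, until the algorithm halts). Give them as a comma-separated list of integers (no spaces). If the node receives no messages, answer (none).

Round 1: pos1(id65) recv 66: fwd; pos2(id39) recv 65: fwd; pos3(id42) recv 39: drop; pos4(id62) recv 42: drop; pos5(id32) recv 62: fwd; pos6(id44) recv 32: drop; pos7(id80) recv 44: drop; pos0(id66) recv 80: fwd
Round 2: pos2(id39) recv 66: fwd; pos3(id42) recv 65: fwd; pos6(id44) recv 62: fwd; pos1(id65) recv 80: fwd
Round 3: pos3(id42) recv 66: fwd; pos4(id62) recv 65: fwd; pos7(id80) recv 62: drop; pos2(id39) recv 80: fwd
Round 4: pos4(id62) recv 66: fwd; pos5(id32) recv 65: fwd; pos3(id42) recv 80: fwd
Round 5: pos5(id32) recv 66: fwd; pos6(id44) recv 65: fwd; pos4(id62) recv 80: fwd
Round 6: pos6(id44) recv 66: fwd; pos7(id80) recv 65: drop; pos5(id32) recv 80: fwd
Round 7: pos7(id80) recv 66: drop; pos6(id44) recv 80: fwd
Round 8: pos7(id80) recv 80: ELECTED

Answer: 44,62,65,66,80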